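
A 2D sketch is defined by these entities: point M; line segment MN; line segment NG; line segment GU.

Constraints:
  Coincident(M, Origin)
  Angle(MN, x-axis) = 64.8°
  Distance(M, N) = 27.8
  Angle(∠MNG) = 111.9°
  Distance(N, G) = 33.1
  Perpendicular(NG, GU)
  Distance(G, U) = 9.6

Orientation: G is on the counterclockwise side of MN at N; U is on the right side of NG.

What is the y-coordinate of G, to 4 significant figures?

49.40

M is at the origin; MN runs at 64.8° with length 27.8, so N = 27.8·(cos 64.8°, sin 64.8°) = (11.84, 25.15). ∠MNG = 111.9°, so NG runs at 64.8° + (180° − 111.9°) = 132.9° from the x-axis; with |NG| = 33.1, G = N + 33.1·(cos 132.9°, sin 132.9°) = (-10.70, 49.40). So G.y = 49.40.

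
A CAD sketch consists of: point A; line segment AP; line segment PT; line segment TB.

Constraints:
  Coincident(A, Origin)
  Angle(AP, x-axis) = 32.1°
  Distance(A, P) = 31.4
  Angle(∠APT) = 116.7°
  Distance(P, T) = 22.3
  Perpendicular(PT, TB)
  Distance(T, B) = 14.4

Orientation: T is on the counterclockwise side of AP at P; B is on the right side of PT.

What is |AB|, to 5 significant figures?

55.926

A is at the origin; AP runs at 32.1° with length 31.4, so P = 31.4·(cos 32.1°, sin 32.1°) = (26.600, 16.686). ∠APT = 116.7°, so PT runs at 32.1° + (180° − 116.7°) = 95.400° from the x-axis; with |PT| = 22.3, T = P + 22.3·(cos 95.400°, sin 95.400°) = (24.501, 38.887). PT ⟂ TB; with |TB| = 14.4 on the right of PT, B = T + 14.4·(0.99556, 0.094108) = (38.837, 40.242). Then |AB| = |B − A| = 55.926.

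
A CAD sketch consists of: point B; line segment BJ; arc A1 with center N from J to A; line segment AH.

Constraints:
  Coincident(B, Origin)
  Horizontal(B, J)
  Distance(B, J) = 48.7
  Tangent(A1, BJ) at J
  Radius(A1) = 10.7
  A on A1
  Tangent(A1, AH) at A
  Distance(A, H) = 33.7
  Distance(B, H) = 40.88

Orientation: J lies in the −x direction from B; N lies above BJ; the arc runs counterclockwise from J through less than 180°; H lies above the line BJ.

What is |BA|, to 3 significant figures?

39.8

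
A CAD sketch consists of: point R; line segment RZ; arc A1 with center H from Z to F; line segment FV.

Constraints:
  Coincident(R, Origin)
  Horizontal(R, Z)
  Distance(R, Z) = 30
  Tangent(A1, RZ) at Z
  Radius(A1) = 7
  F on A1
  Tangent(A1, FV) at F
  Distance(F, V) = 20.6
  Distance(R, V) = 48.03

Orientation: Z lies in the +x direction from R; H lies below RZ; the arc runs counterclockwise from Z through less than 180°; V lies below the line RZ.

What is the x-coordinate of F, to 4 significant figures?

25.22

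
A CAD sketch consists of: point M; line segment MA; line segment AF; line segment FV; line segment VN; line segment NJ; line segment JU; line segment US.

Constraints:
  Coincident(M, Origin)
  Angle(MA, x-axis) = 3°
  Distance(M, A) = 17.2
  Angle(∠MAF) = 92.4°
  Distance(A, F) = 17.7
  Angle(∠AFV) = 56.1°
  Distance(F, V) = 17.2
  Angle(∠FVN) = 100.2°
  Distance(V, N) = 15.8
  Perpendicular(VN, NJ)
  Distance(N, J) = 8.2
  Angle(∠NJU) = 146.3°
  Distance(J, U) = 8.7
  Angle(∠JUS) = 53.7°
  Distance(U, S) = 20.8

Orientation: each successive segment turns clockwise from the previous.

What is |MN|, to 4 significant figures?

10.84

∠AFV = 56.1° gives FV at 151.5° from the x-axis; with |FV| = 17.2, V = (3.726, -8.514). ∠FVN = 100.2° gives VN at 71.70° from the x-axis; with |VN| = 15.8, N = (8.688, 6.487). Then |MN| = |N − M| = 10.84.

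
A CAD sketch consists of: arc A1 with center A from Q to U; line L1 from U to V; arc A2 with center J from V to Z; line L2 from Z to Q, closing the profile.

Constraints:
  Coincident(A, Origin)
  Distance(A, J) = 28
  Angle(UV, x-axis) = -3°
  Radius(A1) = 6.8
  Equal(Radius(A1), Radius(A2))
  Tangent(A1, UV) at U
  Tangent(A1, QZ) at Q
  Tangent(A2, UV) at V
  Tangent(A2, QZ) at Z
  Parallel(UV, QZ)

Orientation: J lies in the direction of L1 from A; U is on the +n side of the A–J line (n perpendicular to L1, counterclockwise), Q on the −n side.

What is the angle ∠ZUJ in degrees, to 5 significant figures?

12.256°

The slot axis is L1's direction at -3.0°, so u = (cos -3.0°, sin -3.0°) = (0.99863, -0.052336) and n = (−sin -3.0°, cos -3.0°) = (0.052336, 0.99863). A is at the origin and J lies 28.0 along u from A, so J = 28.0·u = (27.962, -1.4654). Tangency of A1 to both parallel lines with radius 6.8 puts U and Q at A ± 6.8·n: U = (0.35588, 6.7907), Q = (-0.35588, -6.7907). Equal radii place V and Z the same way about J: V = J + 6.8·n = (28.318, 5.3253), Z = J − 6.8·n = (27.606, -8.2561). Then cos ∠ZUJ = UZ·UJ / (|UZ||UJ|), giving 12.256°.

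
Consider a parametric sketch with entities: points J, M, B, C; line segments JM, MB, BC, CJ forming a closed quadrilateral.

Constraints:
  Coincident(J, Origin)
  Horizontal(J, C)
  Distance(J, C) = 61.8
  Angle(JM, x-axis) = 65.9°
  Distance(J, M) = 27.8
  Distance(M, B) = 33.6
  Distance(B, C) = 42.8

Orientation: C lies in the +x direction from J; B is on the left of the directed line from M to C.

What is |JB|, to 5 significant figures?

57.063

J is at the origin; J and C share the same y with |JC| = 61.8 and C in +x, so C = (61.8, 0). JM runs at 65.9° with |JM| = 27.8, so M = (11.352, 25.377). B is determined by |MB| = 33.6 and |BC| = 42.8 together: it lies at the intersection of circle(M, 33.6) and circle(C, 42.8). With |MC| = 56.471, the foot of the radical line on MC is 22.012 from M and the perpendicular offset is √(33.6² − 22.012²) = 25.385. Taking the left-of-MC solution: B = (42.424, 38.163).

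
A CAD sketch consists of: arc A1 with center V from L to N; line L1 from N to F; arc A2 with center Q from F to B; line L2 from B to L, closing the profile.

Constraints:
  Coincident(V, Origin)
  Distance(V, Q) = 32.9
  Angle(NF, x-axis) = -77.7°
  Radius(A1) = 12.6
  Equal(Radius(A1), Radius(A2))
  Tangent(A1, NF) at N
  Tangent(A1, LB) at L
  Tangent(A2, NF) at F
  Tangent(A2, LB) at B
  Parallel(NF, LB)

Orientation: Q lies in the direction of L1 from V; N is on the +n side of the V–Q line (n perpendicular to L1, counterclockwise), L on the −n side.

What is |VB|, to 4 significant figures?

35.23

The slot axis is L1's direction at -77.7°, so u = (cos -77.7°, sin -77.7°) = (0.2130, -0.9770) and n = (−sin -77.7°, cos -77.7°) = (0.9770, 0.2130). V is at the origin and Q lies 32.9 along u from V, so Q = 32.9·u = (7.009, -32.14). Tangency of A1 to both parallel lines with radius 12.6 puts N and L at V ± 12.6·n: N = (12.31, 2.684), L = (-12.31, -2.684). Equal radii place F and B the same way about Q: F = Q + 12.6·n = (19.32, -29.46), B = Q − 12.6·n = (-5.302, -34.83). Then |VB| = |B − V| = 35.23.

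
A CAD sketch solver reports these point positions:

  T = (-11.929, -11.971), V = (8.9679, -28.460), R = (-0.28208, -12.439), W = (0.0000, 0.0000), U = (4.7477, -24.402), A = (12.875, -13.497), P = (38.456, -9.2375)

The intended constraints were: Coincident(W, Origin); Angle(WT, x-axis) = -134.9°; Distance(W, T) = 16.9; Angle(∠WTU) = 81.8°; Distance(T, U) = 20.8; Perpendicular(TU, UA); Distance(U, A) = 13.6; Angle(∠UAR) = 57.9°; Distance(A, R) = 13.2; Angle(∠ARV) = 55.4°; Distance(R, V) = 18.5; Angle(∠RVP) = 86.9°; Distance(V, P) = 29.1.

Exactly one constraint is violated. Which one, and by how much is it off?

Distance(V, P) = 29.1 — off by 6.10.

W = (0.00, 0.00) ✓; WT at -134.9° ✓; |WT| = 16.90 ✓; ∠WTU = 81.80° ✓; |TU| = 20.80 ✓; ∠(TU, UA) = 90.00° ✓; |UA| = 13.60 ✓; ∠UAR = 57.90° ✓; |AR| = 13.20 ✓; ∠ARV = 55.40° ✓; |RV| = 18.50 ✓; ∠RVP = 86.90° ✓; |VP| = 35.20 ✗.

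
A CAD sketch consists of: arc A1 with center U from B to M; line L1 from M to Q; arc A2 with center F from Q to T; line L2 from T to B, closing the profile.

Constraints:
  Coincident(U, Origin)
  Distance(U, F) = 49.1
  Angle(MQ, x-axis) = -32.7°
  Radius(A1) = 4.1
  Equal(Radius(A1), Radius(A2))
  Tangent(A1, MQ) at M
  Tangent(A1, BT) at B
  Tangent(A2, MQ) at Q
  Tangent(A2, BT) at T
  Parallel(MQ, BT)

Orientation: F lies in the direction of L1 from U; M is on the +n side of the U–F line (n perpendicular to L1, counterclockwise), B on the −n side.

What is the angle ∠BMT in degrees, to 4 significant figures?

80.52°

The slot axis is L1's direction at -32.7°, so u = (cos -32.7°, sin -32.7°) = (0.8415, -0.5402) and n = (−sin -32.7°, cos -32.7°) = (0.5402, 0.8415). U is at the origin and F lies 49.1 along u from U, so F = 49.1·u = (41.32, -26.53). Tangency of A1 to both parallel lines with radius 4.1 puts M and B at U ± 4.1·n: M = (2.215, 3.450), B = (-2.215, -3.450). Equal radii place Q and T the same way about F: Q = F + 4.1·n = (43.53, -23.08), T = F − 4.1·n = (39.10, -29.98). Then cos ∠BMT = MB·MT / (|MB||MT|), giving 80.52°.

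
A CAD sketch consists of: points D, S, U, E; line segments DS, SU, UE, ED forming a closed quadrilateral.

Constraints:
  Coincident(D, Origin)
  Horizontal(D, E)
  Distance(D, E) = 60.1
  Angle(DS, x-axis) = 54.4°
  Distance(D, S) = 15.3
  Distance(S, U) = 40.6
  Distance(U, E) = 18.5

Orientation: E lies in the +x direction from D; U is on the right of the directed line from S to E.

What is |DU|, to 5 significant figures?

44.501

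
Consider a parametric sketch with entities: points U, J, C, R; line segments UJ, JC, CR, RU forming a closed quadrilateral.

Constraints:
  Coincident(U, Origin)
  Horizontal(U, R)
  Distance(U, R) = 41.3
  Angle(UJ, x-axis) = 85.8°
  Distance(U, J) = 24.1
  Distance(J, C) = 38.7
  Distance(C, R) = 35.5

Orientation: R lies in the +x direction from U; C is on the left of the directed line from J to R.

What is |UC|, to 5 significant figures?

52.496

Checks: U = (0.00, 0.00) ✓; |JC| = 38.70 ✓; |CR| = 35.50 ✓.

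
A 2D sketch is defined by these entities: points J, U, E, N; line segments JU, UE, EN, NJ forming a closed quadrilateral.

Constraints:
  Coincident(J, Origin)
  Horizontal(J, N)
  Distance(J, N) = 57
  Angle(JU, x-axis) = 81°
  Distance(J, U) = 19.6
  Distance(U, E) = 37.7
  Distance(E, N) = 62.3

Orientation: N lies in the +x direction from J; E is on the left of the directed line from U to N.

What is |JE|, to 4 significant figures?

56.38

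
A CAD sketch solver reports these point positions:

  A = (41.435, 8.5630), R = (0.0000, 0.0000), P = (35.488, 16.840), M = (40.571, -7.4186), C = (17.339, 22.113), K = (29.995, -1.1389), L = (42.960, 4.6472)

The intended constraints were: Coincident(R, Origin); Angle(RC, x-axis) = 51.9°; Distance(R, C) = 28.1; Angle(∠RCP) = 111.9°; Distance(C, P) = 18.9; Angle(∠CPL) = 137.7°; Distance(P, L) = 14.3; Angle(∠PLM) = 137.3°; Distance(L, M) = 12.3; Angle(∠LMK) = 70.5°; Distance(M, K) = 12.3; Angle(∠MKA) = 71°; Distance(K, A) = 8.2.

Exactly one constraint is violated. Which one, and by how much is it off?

Distance(K, A) = 8.2 — off by 6.80.

R = (0.00, 0.00) ✓; RC at 51.90° ✓; |RC| = 28.10 ✓; ∠RCP = 111.9° ✓; |CP| = 18.90 ✓; ∠CPL = 137.7° ✓; |PL| = 14.30 ✓; ∠PLM = 137.3° ✓; |LM| = 12.30 ✓; ∠LMK = 70.50° ✓; |MK| = 12.30 ✓; ∠MKA = 71.00° ✓; |KA| = 15.00 ✗.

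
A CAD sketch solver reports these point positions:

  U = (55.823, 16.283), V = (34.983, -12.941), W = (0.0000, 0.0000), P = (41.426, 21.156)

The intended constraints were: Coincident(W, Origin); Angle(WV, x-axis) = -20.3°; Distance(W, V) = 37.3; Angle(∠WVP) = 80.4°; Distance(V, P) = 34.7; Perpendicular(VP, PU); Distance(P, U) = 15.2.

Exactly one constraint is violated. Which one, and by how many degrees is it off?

Perpendicular(VP, PU) — off by 8.00°.

W = (0.00, 0.00) ✓; WV at -20.30° ✓; |WV| = 37.30 ✓; ∠WVP = 80.40° ✓; |VP| = 34.70 ✓; ∠(VP, PU) = 98.00° ✗; |PU| = 15.20 ✓.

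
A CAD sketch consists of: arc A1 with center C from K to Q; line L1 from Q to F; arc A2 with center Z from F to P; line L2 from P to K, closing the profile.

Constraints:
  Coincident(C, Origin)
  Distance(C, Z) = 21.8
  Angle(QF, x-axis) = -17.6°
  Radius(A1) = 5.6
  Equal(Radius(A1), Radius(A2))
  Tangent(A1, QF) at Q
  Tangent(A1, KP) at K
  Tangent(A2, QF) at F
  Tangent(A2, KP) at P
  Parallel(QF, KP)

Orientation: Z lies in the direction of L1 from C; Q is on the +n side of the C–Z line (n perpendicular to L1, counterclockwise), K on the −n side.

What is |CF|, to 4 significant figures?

22.51

The slot axis is L1's direction at -17.6°, so u = (cos -17.6°, sin -17.6°) = (0.9532, -0.3024) and n = (−sin -17.6°, cos -17.6°) = (0.3024, 0.9532). C is at the origin and Z lies 21.8 along u from C, so Z = 21.8·u = (20.78, -6.592). Tangency of A1 to both parallel lines with radius 5.6 puts Q and K at C ± 5.6·n: Q = (1.693, 5.338), K = (-1.693, -5.338). Equal radii place F and P the same way about Z: F = Z + 5.6·n = (22.47, -1.254), P = Z − 5.6·n = (19.09, -11.93). Then |CF| = |F − C| = 22.51.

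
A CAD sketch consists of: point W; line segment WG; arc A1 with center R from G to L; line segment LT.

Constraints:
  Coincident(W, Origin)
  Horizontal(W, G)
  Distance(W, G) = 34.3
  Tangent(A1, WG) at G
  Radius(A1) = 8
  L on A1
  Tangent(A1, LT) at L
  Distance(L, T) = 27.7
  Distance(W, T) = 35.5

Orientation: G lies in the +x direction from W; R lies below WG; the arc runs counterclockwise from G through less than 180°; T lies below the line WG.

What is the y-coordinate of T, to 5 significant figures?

-31.123

W is at the origin; W and G share the same y with |WG| = 34.3 and G on the +x side, so G = (34.300, 0.0000). Since A1 is tangent to WG there, RG ⟂ WG, so R = G + (0, -8) = (34.300, -8.0000). Since RL ⟂ LT (tangency), |RT| = √(8.0² + 27.7²) = 28.832 regardless of where L sits on A1. So T lies on both circle(W, 35.5) and circle(R, 28.832); the below-WG intersection is T = (17.077, -31.123). L is the foot of the tangent from T: L = (26.810, -5.1890).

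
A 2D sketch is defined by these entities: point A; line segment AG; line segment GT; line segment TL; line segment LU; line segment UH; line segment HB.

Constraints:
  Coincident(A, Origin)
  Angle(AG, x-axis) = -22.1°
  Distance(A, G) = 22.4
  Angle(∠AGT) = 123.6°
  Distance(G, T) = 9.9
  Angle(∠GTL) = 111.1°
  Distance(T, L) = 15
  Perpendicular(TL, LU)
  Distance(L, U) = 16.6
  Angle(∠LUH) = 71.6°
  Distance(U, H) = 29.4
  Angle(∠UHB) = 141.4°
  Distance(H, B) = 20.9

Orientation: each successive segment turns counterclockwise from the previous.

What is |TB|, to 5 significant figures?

26.339

A is at the origin; AG runs at -22.1° with length 22.4, so G = (20.754, -8.4274). ∠AGT = 123.6° gives GT at 34.300° from the x-axis; with |GT| = 9.9, T = (28.933, -2.8485). ∠GTL = 111.1° gives TL at 103.20° from the x-axis; with |TL| = 15.0, L = (25.507, 11.755). The perpendicularity gives LU at right angles to TL, so LU runs at -166.80°; with |LU| = 16.6, U = (9.3459, 7.9645). ∠LUH = 71.6° gives UH at -58.400° from the x-axis; with |UH| = 29.4, H = (24.751, -17.076). ∠UHB = 141.4° gives HB at -19.800° from the x-axis; with |HB| = 20.9, B = (44.416, -24.156). Then |TB| = |B − T| = 26.339.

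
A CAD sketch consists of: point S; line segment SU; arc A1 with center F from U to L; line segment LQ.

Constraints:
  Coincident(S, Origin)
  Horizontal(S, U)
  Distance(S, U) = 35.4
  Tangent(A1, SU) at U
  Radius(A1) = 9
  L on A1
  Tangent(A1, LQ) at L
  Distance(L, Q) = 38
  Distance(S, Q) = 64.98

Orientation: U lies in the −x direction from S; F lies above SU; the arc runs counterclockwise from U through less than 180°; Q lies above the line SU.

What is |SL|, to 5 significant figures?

30.423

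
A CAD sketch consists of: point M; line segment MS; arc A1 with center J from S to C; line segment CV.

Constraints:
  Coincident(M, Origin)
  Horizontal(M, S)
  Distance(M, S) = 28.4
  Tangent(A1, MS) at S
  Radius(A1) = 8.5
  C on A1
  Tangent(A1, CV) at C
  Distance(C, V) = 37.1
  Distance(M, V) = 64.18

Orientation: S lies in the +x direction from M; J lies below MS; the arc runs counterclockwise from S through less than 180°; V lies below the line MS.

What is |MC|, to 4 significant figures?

27.23

Checks: M = (0.00, 0.00) ✓; |JC| = 8.500 ✓; ∠(JC, CV) = 90.00° ✓; |CV| = 37.10 ✓; |MV| = 64.18 ✓.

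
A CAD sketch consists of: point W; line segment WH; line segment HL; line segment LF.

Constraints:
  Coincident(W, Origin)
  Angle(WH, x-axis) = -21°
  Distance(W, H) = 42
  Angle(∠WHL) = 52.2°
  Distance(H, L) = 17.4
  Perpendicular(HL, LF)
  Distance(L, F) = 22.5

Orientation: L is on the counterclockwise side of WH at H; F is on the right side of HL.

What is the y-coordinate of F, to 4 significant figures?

8.109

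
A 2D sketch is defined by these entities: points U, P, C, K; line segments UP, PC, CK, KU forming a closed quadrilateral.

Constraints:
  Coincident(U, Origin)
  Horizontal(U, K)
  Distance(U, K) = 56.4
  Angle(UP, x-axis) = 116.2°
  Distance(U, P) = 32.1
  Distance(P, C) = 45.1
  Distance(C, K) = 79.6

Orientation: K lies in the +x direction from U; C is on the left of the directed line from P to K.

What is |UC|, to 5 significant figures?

66.821

U is at the origin; UK is horizontal with |UK| = 56.4 and K in +x, so K = (56.4, 0). UP runs at 116.2° with |UP| = 32.1, so P = (-14.172, 28.802). C is determined by |PC| = 45.1 and |CK| = 79.6 together: it lies at the intersection of circle(P, 45.1) and circle(K, 79.6). With |PK| = 76.223, the foot of the radical line on PK is 9.8911 from P and the perpendicular offset is √(45.1² − 9.8911²) = 44.002. Taking the left-of-PK solution: C = (11.612, 65.804).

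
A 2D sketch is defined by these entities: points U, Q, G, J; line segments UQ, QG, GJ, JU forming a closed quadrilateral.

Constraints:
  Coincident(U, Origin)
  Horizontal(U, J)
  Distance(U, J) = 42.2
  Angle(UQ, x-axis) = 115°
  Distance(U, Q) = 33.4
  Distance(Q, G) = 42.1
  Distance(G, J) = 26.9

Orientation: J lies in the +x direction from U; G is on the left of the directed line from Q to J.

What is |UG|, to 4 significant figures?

35.23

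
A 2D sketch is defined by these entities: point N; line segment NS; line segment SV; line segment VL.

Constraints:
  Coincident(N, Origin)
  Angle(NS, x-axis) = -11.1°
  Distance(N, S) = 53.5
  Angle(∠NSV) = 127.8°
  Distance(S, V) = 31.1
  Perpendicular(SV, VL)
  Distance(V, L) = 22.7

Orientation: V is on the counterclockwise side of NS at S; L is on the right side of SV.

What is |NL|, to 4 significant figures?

91.12

N is at the origin; NS runs at -11.1° with length 53.5, so S = 53.5·(cos -11.1°, sin -11.1°) = (52.50, -10.30). ∠NSV = 127.8°, so SV runs at -11.1° + (180° − 127.8°) = 41.10° from the x-axis; with |SV| = 31.1, V = S + 31.1·(cos 41.10°, sin 41.10°) = (75.93, 10.14). SV is perpendicular to VL; with |VL| = 22.7 on the right of SV, L = V + 22.7·(0.6574, -0.7536) = (90.86, -6.961). Then |NL| = |L − N| = 91.12.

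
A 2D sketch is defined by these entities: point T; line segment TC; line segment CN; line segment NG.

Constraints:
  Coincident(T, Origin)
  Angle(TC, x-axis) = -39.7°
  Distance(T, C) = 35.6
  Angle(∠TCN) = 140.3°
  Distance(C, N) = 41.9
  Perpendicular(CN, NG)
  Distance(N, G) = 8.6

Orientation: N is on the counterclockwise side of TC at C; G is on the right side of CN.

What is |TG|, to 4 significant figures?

76.05

T is at the origin; TC runs at -39.7° with length 35.6, so C = 35.6·(cos -39.7°, sin -39.7°) = (27.39, -22.74). ∠TCN = 140.3°, so CN runs at -39.7° + (180° − 140.3°) = 0.000° from the x-axis; with |CN| = 41.9, N = C + 41.9·(cos 0.000°, sin 0.000°) = (69.29, -22.74). CN is perpendicular to NG; with |NG| = 8.6 on the right of CN, G = N + 8.6·(0.000, -1.000) = (69.29, -31.34). Then |TG| = |G − T| = 76.05.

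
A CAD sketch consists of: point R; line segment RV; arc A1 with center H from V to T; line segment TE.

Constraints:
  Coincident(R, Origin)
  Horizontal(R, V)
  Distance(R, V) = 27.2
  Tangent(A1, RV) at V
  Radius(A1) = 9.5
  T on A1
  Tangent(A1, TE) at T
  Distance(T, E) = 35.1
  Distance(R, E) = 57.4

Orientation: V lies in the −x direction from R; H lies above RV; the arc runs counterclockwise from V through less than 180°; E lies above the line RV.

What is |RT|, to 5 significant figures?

23.566

R is at the origin; RV is horizontal with |RV| = 27.2 and V on the −x side, so V = (-27.200, 0.0000). A1 meets RV tangentially, so HV is at right angles to RV, so H = V + (0, 9.5) = (-27.200, 9.5000). Since HT ⟂ TE (tangency), |HE| = √(9.5² + 35.1²) = 36.363 regardless of where T sits on A1. So E lies on both circle(R, 57.4) and circle(H, 36.363); the above-RV intersection is E = (-35.866, 44.815). T is the foot of the tangent from E: T = (-18.886, 14.096).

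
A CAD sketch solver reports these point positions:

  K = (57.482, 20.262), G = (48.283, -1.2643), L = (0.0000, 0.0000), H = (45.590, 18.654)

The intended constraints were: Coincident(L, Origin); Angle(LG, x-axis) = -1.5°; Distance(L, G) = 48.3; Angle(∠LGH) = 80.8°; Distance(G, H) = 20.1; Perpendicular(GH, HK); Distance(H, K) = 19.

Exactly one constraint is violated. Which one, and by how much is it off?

Distance(H, K) = 19 — off by 7.00.

L = (0.00, 0.00) ✓; LG at -1.500° ✓; |LG| = 48.30 ✓; ∠LGH = 80.80° ✓; |GH| = 20.10 ✓; ∠(GH, HK) = 90.00° ✓; |HK| = 12.00 ✗.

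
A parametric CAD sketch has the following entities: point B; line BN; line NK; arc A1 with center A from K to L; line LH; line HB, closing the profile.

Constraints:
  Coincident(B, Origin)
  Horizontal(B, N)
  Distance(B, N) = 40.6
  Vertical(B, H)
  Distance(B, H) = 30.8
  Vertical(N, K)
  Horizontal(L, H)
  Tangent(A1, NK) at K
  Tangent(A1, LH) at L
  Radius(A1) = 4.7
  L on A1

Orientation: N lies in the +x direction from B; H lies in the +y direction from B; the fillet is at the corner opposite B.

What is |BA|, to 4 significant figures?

44.38

B is at the origin; B and N share the same y with |BN| = 40.6 and N on the +x side, so N = (40.60, 0.000). B and H share the same x with |BH| = 30.8 and H on the +y side, so H = (0.000, 30.80). The virtual corner opposite B is at (40.60, 30.80). Tangency of A1 to NK means the radius AK is perpendicular to NK and since A1 is tangent to LH there, AL ⟂ LH, with radius 4.7, so the center A sits 4.7 in from both sides at A = (35.90, 26.10). Then |BA| = |A − B| = 44.38.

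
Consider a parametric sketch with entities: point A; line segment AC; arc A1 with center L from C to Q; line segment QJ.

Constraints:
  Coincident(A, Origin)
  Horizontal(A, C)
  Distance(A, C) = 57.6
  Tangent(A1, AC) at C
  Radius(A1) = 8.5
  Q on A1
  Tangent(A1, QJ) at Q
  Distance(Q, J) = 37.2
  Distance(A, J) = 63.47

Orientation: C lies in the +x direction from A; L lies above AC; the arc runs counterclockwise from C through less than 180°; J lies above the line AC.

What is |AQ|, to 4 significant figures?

66.11

Checks: |LQ| = 8.500 ✓; ∠(LQ, QJ) = 90.00° ✓; |QJ| = 37.20 ✓; |AJ| = 63.47 ✓.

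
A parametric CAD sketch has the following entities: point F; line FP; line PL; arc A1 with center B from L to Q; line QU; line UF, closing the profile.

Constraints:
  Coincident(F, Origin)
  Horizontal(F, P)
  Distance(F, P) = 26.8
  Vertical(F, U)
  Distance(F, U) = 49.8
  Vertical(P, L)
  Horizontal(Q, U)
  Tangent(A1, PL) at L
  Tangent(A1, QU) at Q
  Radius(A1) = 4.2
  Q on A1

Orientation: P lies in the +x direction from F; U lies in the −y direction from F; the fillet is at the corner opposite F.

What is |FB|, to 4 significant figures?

50.89

F is at the origin; FP is horizontal with |FP| = 26.8 and P on the +x side, so P = (26.80, 0.000). FU is vertical with |FU| = 49.8 and U on the −y side, so U = (0.000, -49.80). The virtual corner opposite F is at (26.80, -49.80). Since A1 is tangent to PL there, BL ⟂ PL and since A1 is tangent to QU there, BQ ⟂ QU, with radius 4.2, so the center B sits 4.2 in from both sides at B = (22.60, -45.60). Then |FB| = |B − F| = 50.89.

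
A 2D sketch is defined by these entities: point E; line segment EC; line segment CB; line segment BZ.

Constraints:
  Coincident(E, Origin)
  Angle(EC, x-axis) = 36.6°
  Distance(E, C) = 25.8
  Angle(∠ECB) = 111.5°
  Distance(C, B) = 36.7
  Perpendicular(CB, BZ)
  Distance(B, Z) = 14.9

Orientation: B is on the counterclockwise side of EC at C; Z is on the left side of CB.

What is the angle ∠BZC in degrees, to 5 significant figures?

67.903°

E is at the origin; EC runs at 36.6° with length 25.8, so C = 25.8·(cos 36.6°, sin 36.6°) = (20.713, 15.383). ∠ECB = 111.5°, so CB runs at 36.6° + (180° − 111.5°) = 105.10° from the x-axis; with |CB| = 36.7, B = C + 36.7·(cos 105.10°, sin 105.10°) = (11.152, 50.815). CB ⟂ BZ; with |BZ| = 14.9 on the left of CB, Z = B + 14.9·(-0.96547, -0.26050) = (-3.2334, 46.934). Then cos ∠BZC = ZB·ZC / (|ZB||ZC|), giving 67.903°.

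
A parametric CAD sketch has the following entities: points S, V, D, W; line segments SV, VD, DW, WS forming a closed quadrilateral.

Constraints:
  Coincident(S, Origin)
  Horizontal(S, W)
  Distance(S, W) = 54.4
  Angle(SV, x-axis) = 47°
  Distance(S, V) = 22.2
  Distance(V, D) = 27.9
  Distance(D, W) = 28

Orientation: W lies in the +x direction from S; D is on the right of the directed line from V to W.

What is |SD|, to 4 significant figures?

29.08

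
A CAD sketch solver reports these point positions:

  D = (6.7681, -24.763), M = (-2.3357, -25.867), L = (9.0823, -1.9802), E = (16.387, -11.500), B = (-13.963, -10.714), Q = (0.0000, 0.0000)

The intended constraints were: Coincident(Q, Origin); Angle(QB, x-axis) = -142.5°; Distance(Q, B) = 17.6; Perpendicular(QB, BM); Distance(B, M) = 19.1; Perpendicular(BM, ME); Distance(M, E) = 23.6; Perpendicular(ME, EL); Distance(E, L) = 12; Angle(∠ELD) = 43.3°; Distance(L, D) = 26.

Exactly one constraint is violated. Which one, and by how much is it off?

Distance(L, D) = 26 — off by 3.10.

Q = (0.00, 0.00) ✓; QB at -142.5° ✓; |QB| = 17.60 ✓; ∠(QB, BM) = 90.00° ✓; |BM| = 19.10 ✓; ∠(BM, ME) = 90.00° ✓; |ME| = 23.60 ✓; ∠(ME, EL) = 90.00° ✓; |EL| = 12.00 ✓; ∠ELD = 43.30° ✓; |LD| = 22.90 ✗.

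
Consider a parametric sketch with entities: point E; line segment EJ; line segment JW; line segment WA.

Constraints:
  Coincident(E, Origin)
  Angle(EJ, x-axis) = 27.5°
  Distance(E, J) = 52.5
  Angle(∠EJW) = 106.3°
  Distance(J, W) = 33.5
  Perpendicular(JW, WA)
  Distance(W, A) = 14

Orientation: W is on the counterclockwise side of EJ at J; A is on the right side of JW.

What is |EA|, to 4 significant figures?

80.45

E is at the origin; EJ runs at 27.5° with length 52.5, so J = 52.5·(cos 27.5°, sin 27.5°) = (46.57, 24.24). ∠EJW = 106.3°, so JW runs at 27.5° + (180° − 106.3°) = 101.2° from the x-axis; with |JW| = 33.5, W = J + 33.5·(cos 101.2°, sin 101.2°) = (40.06, 57.10). JW ⟂ WA; with |WA| = 14.0 on the right of JW, A = W + 14.0·(0.9810, 0.1942) = (53.79, 59.82). Then |EA| = |A − E| = 80.45.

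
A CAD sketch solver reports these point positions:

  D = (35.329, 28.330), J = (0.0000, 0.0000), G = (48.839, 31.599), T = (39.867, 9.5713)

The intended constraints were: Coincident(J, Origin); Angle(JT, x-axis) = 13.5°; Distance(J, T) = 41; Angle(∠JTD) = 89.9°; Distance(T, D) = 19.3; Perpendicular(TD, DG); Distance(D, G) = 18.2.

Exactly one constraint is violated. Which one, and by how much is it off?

Distance(D, G) = 18.2 — off by 4.30.

J = (0.00, 0.00) ✓; JT at 13.50° ✓; |JT| = 41.00 ✓; ∠JTD = 89.90° ✓; |TD| = 19.30 ✓; ∠(TD, DG) = 90.00° ✓; |DG| = 13.90 ✗.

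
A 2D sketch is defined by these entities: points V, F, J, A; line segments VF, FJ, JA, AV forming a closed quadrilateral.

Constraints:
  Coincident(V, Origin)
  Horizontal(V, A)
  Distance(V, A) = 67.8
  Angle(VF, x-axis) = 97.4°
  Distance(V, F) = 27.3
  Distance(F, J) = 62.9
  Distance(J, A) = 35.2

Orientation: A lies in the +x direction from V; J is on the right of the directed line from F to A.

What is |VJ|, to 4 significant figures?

43.31

Checks: |FJ| = 62.90 ✓; |JA| = 35.20 ✓.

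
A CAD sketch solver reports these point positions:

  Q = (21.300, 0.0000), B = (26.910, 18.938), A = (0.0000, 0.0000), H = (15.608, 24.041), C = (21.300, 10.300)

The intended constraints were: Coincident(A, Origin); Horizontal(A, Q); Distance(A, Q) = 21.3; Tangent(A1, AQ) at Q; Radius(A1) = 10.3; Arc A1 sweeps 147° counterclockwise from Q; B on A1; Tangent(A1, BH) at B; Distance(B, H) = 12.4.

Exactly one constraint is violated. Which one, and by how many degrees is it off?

Tangent(A1, BH) at B — off by 8.70°.

A = (0.00, 0.00) ✓; A.y = 0.00, Q.y = 0.00 ✓; |AQ| = 21.30 ✓; ∠(CQ, QA) = 90.00° ✓; |CQ| = 10.30 ✓; bearing(C→B) − bearing(C→Q) = 147.0° ✓; |CB| = 10.30 ✓; ∠(CB, BH) = 81.30° ✗; |BH| = 12.40 ✓.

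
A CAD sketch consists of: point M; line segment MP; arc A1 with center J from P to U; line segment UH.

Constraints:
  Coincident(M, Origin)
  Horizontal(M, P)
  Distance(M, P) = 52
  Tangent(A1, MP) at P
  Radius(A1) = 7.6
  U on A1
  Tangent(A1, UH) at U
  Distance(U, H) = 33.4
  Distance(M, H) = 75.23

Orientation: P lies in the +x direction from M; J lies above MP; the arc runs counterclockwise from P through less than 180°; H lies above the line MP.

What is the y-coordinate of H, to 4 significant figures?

39.73

M is at the origin; M and P share the same y with |MP| = 52.0 and P on the +x side, so P = (52.00, 0.000). A1 meets MP tangentially, so JP is at right angles to MP, so J = P + (0, 7.6) = (52.00, 7.600). Since JU ⟂ UH (tangency), |JH| = √(7.6² + 33.4²) = 34.25 regardless of where U sits on A1. So H lies on both circle(M, 75.23) and circle(J, 34.25); the above-MP intersection is H = (63.89, 39.73). U is the foot of the tangent from H: U = (59.54, 6.610).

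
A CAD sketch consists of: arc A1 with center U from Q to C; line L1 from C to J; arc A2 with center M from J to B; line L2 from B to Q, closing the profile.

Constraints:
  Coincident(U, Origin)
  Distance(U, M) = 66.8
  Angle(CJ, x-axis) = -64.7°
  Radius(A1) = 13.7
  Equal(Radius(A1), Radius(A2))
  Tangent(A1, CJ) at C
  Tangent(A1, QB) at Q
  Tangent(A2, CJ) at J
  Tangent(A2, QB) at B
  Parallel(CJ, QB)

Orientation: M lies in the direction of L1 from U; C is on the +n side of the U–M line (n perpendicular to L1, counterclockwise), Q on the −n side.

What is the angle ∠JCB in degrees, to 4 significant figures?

22.30°

The slot axis is L1's direction at -64.7°, so u = (cos -64.7°, sin -64.7°) = (0.4274, -0.9041) and n = (−sin -64.7°, cos -64.7°) = (0.9041, 0.4274). U is at the origin and M lies 66.8 along u from U, so M = 66.8·u = (28.55, -60.39). Tangency of A1 to both parallel lines with radius 13.7 puts C and Q at U ± 13.7·n: C = (12.39, 5.855), Q = (-12.39, -5.855). Equal radii place J and B the same way about M: J = M + 13.7·n = (40.93, -54.54), B = M − 13.7·n = (16.16, -66.25). Then cos ∠JCB = CJ·CB / (|CJ||CB|), giving 22.30°.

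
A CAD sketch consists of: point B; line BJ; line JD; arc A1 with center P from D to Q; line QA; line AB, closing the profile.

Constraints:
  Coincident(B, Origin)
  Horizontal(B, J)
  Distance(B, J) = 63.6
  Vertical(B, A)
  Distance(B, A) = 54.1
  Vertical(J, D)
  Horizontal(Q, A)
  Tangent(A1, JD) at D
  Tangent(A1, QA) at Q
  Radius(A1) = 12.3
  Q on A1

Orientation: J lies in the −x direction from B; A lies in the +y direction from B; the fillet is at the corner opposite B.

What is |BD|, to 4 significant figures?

76.11

The virtual corner opposite B is at (-63.60, 54.10). The tangent condition forces PD to be normal to JD and A1 meets QA tangentially, so PQ is at right angles to QA, with radius 12.3, so the center P sits 12.3 in from both sides at P = (-51.30, 41.80). That places the tangent points at D = (-63.60, 41.80) on JD and Q = (-51.30, 54.10) on QA. Then |BD| = |D − B| = 76.11.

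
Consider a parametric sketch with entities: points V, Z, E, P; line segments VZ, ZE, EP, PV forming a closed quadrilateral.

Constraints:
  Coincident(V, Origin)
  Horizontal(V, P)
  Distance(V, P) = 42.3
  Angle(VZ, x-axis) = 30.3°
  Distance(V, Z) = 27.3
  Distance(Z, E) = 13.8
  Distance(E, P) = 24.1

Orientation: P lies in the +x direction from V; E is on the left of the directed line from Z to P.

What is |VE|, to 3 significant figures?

41.0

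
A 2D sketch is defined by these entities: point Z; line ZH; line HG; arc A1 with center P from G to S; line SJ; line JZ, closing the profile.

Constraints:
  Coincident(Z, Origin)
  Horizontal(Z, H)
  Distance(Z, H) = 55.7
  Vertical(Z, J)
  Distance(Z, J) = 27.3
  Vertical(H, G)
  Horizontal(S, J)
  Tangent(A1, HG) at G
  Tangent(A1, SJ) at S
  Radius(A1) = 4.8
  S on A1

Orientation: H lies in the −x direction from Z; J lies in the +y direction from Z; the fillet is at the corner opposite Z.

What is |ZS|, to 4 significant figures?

57.76

Z is at the origin; ZH is horizontal with |ZH| = 55.7 and H on the −x side, so H = (-55.70, 0.000). Z and J share the same x with |ZJ| = 27.3 and J on the +y side, so J = (0.000, 27.30). The virtual corner opposite Z is at (-55.70, 27.30). Tangency of A1 to HG means the radius PG is perpendicular to HG and since A1 is tangent to SJ there, PS ⟂ SJ, with radius 4.8, so the center P sits 4.8 in from both sides at P = (-50.90, 22.50). That places the tangent points at G = (-55.70, 22.50) on HG and S = (-50.90, 27.30) on SJ. Then |ZS| = |S − Z| = 57.76.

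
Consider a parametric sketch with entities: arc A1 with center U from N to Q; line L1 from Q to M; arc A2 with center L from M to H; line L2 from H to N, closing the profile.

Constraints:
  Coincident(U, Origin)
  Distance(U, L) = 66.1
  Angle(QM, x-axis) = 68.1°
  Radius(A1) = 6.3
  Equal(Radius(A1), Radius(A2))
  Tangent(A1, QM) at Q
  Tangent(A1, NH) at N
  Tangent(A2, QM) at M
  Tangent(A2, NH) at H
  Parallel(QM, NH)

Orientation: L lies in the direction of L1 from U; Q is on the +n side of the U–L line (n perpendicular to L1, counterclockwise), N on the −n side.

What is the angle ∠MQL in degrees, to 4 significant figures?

5.444°

The slot axis is L1's direction at 68.1°, so u = (cos 68.1°, sin 68.1°) = (0.3730, 0.9278) and n = (−sin 68.1°, cos 68.1°) = (-0.9278, 0.3730). U is at the origin and L lies 66.1 along u from U, so L = 66.1·u = (24.65, 61.33). Tangency of A1 to both parallel lines with radius 6.3 puts Q and N at U ± 6.3·n: Q = (-5.845, 2.350), N = (5.845, -2.350). Equal radii place M and H the same way about L: M = L + 6.3·n = (18.81, 63.68), H = L − 6.3·n = (30.50, 58.98). Then cos ∠MQL = QM·QL / (|QM||QL|), giving 5.444°.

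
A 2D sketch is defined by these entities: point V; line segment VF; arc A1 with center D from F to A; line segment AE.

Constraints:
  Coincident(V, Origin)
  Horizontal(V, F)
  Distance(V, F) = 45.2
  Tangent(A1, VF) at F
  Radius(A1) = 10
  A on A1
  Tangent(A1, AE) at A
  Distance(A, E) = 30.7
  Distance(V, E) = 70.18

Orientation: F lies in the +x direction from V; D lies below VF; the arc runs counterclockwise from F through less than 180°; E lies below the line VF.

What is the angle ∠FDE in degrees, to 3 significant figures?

157°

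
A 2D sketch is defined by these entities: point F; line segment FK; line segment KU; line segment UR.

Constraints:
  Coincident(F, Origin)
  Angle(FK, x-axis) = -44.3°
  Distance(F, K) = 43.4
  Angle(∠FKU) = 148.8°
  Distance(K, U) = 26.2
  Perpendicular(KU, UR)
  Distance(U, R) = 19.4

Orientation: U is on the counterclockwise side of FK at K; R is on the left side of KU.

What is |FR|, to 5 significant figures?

63.398

F is at the origin; FK runs at -44.3° with length 43.4, so K = 43.4·(cos -44.3°, sin -44.3°) = (31.061, -30.311). ∠FKU = 148.8°, so KU runs at -44.3° + (180° − 148.8°) = -13.100° from the x-axis; with |KU| = 26.2, U = K + 26.2·(cos -13.100°, sin -13.100°) = (56.579, -36.249). KU ⟂ UR; with |UR| = 19.4 on the left of KU, R = U + 19.4·(0.22665, 0.97398) = (60.976, -17.354). Then |FR| = |R − F| = 63.398.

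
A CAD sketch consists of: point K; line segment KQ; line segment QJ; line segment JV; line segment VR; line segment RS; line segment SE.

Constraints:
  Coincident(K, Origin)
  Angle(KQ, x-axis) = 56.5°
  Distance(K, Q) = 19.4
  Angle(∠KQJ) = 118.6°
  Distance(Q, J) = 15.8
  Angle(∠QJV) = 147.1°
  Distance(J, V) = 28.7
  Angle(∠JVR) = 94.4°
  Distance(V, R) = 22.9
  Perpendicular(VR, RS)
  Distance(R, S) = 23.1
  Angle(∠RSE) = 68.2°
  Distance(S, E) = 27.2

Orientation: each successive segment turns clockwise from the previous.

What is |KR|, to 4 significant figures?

42.57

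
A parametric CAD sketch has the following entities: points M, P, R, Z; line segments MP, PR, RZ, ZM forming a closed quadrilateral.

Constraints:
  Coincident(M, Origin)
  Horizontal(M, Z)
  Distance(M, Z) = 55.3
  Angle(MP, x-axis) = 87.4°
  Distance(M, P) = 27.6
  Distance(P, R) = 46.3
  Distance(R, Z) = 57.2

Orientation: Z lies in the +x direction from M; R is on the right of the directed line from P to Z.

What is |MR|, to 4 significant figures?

18.77

M is at the origin; MZ is horizontal with |MZ| = 55.3 and Z in +x, so Z = (55.3, 0). MP runs at 87.4° with |MP| = 27.6, so P = (1.252, 27.57). R is determined by |PR| = 46.3 and |RZ| = 57.2 together: it lies at the intersection of circle(P, 46.3) and circle(Z, 57.2). With |PZ| = 60.67, the foot of the radical line on PZ is 21.04 from P and the perpendicular offset is √(46.3² − 21.04²) = 41.24. Taking the right-of-PZ solution: R = (1.253, -18.73).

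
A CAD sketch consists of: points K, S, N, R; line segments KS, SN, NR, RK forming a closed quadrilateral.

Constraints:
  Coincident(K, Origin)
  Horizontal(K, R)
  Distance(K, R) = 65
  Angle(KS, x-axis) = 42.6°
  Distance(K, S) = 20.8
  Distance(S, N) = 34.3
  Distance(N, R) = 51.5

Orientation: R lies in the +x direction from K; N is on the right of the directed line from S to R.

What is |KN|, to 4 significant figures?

26.75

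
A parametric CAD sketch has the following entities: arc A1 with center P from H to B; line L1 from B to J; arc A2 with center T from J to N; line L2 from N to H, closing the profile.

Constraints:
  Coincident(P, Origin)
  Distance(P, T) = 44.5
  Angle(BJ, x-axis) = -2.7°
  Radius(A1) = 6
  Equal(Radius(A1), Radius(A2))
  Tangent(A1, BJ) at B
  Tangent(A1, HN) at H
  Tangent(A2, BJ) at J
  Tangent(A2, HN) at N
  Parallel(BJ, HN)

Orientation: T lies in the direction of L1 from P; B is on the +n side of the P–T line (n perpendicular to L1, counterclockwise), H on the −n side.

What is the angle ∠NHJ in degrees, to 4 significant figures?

15.09°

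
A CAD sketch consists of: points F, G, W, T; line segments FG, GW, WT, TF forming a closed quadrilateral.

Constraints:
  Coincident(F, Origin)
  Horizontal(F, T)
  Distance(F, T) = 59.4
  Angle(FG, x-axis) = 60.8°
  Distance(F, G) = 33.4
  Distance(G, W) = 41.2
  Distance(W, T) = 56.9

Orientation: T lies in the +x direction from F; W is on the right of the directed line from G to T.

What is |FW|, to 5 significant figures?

10.525

Checks: |GW| = 41.20 ✓; |WT| = 56.90 ✓.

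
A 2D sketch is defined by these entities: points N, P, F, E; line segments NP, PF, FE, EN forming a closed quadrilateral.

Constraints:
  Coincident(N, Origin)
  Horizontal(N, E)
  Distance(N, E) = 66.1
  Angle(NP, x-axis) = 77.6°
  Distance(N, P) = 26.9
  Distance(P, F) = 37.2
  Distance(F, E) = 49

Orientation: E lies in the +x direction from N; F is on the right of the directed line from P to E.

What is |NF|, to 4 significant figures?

20.00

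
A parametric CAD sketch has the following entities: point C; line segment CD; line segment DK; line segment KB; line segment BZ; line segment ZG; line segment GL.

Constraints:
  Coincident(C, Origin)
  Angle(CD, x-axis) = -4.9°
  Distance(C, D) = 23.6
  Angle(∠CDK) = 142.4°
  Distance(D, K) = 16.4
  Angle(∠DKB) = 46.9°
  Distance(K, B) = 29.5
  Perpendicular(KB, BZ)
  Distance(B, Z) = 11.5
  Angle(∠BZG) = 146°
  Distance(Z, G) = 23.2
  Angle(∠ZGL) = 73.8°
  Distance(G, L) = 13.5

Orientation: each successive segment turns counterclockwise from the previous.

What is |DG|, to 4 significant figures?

19.50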